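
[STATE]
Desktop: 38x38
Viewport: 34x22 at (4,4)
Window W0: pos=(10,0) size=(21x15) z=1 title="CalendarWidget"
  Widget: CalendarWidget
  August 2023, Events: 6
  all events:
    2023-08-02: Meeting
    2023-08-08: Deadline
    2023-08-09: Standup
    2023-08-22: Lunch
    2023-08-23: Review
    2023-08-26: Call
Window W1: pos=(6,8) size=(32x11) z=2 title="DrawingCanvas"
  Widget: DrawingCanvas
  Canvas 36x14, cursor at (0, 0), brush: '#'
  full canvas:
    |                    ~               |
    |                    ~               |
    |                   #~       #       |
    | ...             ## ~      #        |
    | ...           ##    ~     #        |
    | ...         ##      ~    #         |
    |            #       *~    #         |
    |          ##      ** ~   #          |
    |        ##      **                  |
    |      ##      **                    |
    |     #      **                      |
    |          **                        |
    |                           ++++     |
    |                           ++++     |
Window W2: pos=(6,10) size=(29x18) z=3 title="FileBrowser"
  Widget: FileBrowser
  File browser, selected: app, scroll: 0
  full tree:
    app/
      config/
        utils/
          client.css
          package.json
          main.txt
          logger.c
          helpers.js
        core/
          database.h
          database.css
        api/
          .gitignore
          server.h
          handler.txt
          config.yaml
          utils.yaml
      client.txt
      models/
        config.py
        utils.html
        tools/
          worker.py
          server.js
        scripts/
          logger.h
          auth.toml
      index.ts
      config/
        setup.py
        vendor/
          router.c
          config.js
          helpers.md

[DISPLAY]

      ┃Mo Tu We Th Fr Sa S┃       
      ┃    1  2*  3  4  5 ┃       
      ┃ 7  8*  9* 10 11 12┃       
      ┃14 15 16 17 18 19 2┃       
  ┏━━━━━━━━━━━━━━━━━━━━━━━━━━━━━━┓
  ┃ DrawingCanvas                ┃
  ┏━━━━━━━━━━━━━━━━━━━━━━━━━━━┓──┨
  ┃ FileBrowser               ┃  ┃
  ┠───────────────────────────┨  ┃
  ┃> [-] app/                 ┃# ┃
  ┃    [+] config/            ┃  ┃
  ┃    client.txt             ┃  ┃
  ┃    [+] models/            ┃  ┃
  ┃    index.ts               ┃  ┃
  ┃    [+] config/            ┃━━┛
  ┃                           ┃   
  ┃                           ┃   
  ┃                           ┃   
  ┃                           ┃   
  ┃                           ┃   
  ┃                           ┃   
  ┃                           ┃   


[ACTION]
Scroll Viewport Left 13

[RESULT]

          ┃Mo Tu We Th Fr Sa S┃   
          ┃    1  2*  3  4  5 ┃   
          ┃ 7  8*  9* 10 11 12┃   
          ┃14 15 16 17 18 19 2┃   
      ┏━━━━━━━━━━━━━━━━━━━━━━━━━━━
      ┃ DrawingCanvas             
      ┏━━━━━━━━━━━━━━━━━━━━━━━━━━━
      ┃ FileBrowser               
      ┠───────────────────────────
      ┃> [-] app/                 
      ┃    [+] config/            
      ┃    client.txt             
      ┃    [+] models/            
      ┃    index.ts               
      ┃    [+] config/            
      ┃                           
      ┃                           
      ┃                           
      ┃                           
      ┃                           
      ┃                           
      ┃                           


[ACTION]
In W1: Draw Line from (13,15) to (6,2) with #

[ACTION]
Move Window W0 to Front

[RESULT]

          ┃Mo Tu We Th Fr Sa S┃   
          ┃    1  2*  3  4  5 ┃   
          ┃ 7  8*  9* 10 11 12┃   
          ┃14 15 16 17 18 19 2┃   
      ┏━━━┃21 22* 23* 24 25 26┃━━━
      ┃ Dr┃28 29 30 31        ┃   
      ┏━━━┃                   ┃━━━
      ┃ Fi┃                   ┃   
      ┠───┃                   ┃───
      ┃> [┃                   ┃   
      ┃   ┗━━━━━━━━━━━━━━━━━━━┛   
      ┃    client.txt             
      ┃    [+] models/            
      ┃    index.ts               
      ┃    [+] config/            
      ┃                           
      ┃                           
      ┃                           
      ┃                           
      ┃                           
      ┃                           
      ┃                           


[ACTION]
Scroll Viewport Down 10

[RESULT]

      ┃   ┗━━━━━━━━━━━━━━━━━━━┛   
      ┃    client.txt             
      ┃    [+] models/            
      ┃    index.ts               
      ┃    [+] config/            
      ┃                           
      ┃                           
      ┃                           
      ┃                           
      ┃                           
      ┃                           
      ┃                           
      ┃                           
      ┗━━━━━━━━━━━━━━━━━━━━━━━━━━━
                                  
                                  
                                  
                                  
                                  
                                  
                                  
                                  


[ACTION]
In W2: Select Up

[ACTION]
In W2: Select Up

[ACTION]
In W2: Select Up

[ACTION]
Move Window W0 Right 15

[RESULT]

      ┃    [+] co┗━━━━━━━━━━━━━━━━
      ┃    client.txt             
      ┃    [+] models/            
      ┃    index.ts               
      ┃    [+] config/            
      ┃                           
      ┃                           
      ┃                           
      ┃                           
      ┃                           
      ┃                           
      ┃                           
      ┃                           
      ┗━━━━━━━━━━━━━━━━━━━━━━━━━━━
                                  
                                  
                                  
                                  
                                  
                                  
                                  
                                  


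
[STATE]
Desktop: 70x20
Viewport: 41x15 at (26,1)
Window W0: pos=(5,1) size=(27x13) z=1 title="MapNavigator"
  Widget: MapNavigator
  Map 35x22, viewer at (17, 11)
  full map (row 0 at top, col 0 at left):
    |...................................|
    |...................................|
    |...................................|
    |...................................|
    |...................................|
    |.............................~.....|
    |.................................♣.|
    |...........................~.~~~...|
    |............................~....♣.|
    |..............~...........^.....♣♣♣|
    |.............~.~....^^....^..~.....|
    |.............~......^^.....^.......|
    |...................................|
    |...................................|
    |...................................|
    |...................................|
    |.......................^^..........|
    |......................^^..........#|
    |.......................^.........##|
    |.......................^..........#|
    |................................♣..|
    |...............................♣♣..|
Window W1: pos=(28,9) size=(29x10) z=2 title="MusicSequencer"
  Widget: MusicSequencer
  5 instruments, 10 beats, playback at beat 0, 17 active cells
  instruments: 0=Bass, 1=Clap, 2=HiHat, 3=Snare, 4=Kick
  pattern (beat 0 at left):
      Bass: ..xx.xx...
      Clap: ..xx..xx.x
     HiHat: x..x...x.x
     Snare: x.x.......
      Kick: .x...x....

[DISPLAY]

━━━━━┓                                   
     ┃                                   
─────┨                                   
..~.~┃                                   
...~.┃                                   
.^...┃                                   
.^..~┃                                   
..^..┃                                   
..┏━━━━━━━━━━━━━━━━━━━━━━━━━━━┓          
..┃ MusicSequencer            ┃          
..┠───────────────────────────┨          
..┃      ▼123456789           ┃          
━━┃  Bass··██·██···           ┃          
  ┃  Clap··██··██·█           ┃          
  ┃ HiHat█··█···█·█           ┃          


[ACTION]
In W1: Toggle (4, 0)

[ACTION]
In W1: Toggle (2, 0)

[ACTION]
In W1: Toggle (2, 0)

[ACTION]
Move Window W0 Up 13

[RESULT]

     ┃                                   
─────┨                                   
..~.~┃                                   
...~.┃                                   
.^...┃                                   
.^..~┃                                   
..^..┃                                   
.....┃                                   
..┏━━━━━━━━━━━━━━━━━━━━━━━━━━━┓          
..┃ MusicSequencer            ┃          
..┠───────────────────────────┨          
━━┃      ▼123456789           ┃          
  ┃  Bass··██·██···           ┃          
  ┃  Clap··██··██·█           ┃          
  ┃ HiHat█··█···█·█           ┃          


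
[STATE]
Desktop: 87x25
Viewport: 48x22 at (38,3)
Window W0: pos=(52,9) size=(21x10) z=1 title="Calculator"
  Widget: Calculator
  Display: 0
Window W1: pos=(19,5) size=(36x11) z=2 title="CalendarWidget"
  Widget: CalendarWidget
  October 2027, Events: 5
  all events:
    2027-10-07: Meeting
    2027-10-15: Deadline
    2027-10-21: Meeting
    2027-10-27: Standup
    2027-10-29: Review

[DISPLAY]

                                                
                                                
━━━━━━━━━━━━━━━━┓                               
                ┃                               
────────────────┨                               
 2027           ┃                               
Su              ┃━━━━━━━━━━━━━━━━━┓             
 3              ┃alculator        ┃             
 10             ┃─────────────────┨             
 17             ┃                0┃             
 24             ┃──┬───┬───┬───┐  ┃             
0 31            ┃7 │ 8 │ 9 │ ÷ │  ┃             
━━━━━━━━━━━━━━━━┛──┼───┼───┼───┤  ┃             
              ┃│ 4 │ 5 │ 6 │ × │  ┃             
              ┃└───┴───┴───┴───┘  ┃             
              ┗━━━━━━━━━━━━━━━━━━━┛             
                                                
                                                
                                                
                                                
                                                
                                                


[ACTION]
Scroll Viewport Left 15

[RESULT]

                                                
                                                
━━━━━━━━━━━━━━━━━━━━━━━━━━━━━━━┓                
lendarWidget                   ┃                
───────────────────────────────┨                
        October 2027           ┃                
Tu We Th Fr Sa Su              ┃━━━━━━━━━━━━━━━━
          1  2  3              ┃alculator       
 5  6  7*  8  9 10             ┃────────────────
12 13 14 15* 16 17             ┃                
19 20 21* 22 23 24             ┃──┬───┬───┬───┐ 
26 27* 28 29* 30 31            ┃7 │ 8 │ 9 │ ÷ │ 
━━━━━━━━━━━━━━━━━━━━━━━━━━━━━━━┛──┼───┼───┼───┤ 
                             ┃│ 4 │ 5 │ 6 │ × │ 
                             ┃└───┴───┴───┴───┘ 
                             ┗━━━━━━━━━━━━━━━━━━
                                                
                                                
                                                
                                                
                                                
                                                


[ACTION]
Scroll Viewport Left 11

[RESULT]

                                                
                                                
       ┏━━━━━━━━━━━━━━━━━━━━━━━━━━━━━━━━━━┓     
       ┃ CalendarWidget                   ┃     
       ┠──────────────────────────────────┨     
       ┃           October 2027           ┃     
       ┃Mo Tu We Th Fr Sa Su              ┃━━━━━
       ┃             1  2  3              ┃alcul
       ┃ 4  5  6  7*  8  9 10             ┃─────
       ┃11 12 13 14 15* 16 17             ┃     
       ┃18 19 20 21* 22 23 24             ┃──┬──
       ┃25 26 27* 28 29* 30 31            ┃7 │ 8
       ┗━━━━━━━━━━━━━━━━━━━━━━━━━━━━━━━━━━┛──┼──
                                        ┃│ 4 │ 5
                                        ┃└───┴──
                                        ┗━━━━━━━
                                                
                                                
                                                
                                                
                                                
                                                


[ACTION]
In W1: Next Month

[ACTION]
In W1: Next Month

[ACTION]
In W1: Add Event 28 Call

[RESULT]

                                                
                                                
       ┏━━━━━━━━━━━━━━━━━━━━━━━━━━━━━━━━━━┓     
       ┃ CalendarWidget                   ┃     
       ┠──────────────────────────────────┨     
       ┃          December 2027           ┃     
       ┃Mo Tu We Th Fr Sa Su              ┃━━━━━
       ┃       1  2  3  4  5              ┃alcul
       ┃ 6  7  8  9 10 11 12              ┃─────
       ┃13 14 15 16 17 18 19              ┃     
       ┃20 21 22 23 24 25 26              ┃──┬──
       ┃27 28* 29 30 31                   ┃7 │ 8
       ┗━━━━━━━━━━━━━━━━━━━━━━━━━━━━━━━━━━┛──┼──
                                        ┃│ 4 │ 5
                                        ┃└───┴──
                                        ┗━━━━━━━
                                                
                                                
                                                
                                                
                                                
                                                


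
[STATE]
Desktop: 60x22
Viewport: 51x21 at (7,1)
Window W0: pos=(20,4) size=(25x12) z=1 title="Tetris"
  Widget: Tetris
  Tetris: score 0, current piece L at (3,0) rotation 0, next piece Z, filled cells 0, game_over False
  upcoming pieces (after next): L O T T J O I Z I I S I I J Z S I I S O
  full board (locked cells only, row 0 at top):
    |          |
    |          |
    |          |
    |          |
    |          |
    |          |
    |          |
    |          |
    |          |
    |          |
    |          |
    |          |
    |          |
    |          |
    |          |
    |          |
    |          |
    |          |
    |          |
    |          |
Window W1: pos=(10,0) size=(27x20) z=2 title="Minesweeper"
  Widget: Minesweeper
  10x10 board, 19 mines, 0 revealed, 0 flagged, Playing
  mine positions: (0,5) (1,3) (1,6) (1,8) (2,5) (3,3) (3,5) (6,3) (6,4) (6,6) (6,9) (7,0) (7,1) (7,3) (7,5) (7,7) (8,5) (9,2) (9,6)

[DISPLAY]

   ┃ Minesweeper             ┃                     
   ┠─────────────────────────┨                     
   ┃■■■■■■■■■■               ┃                     
   ┃■■■■■■■■■■               ┃━━━━━━━┓             
   ┃■■■■■■■■■■               ┃       ┃             
   ┃■■■■■■■■■■               ┃───────┨             
   ┃■■■■■■■■■■               ┃       ┃             
   ┃■■■■■■■■■■               ┃       ┃             
   ┃■■■■■■■■■■               ┃       ┃             
   ┃■■■■■■■■■■               ┃       ┃             
   ┃■■■■■■■■■■               ┃       ┃             
   ┃■■■■■■■■■■               ┃       ┃             
   ┃                         ┃:      ┃             
   ┃                         ┃       ┃             
   ┃                         ┃━━━━━━━┛             
   ┃                         ┃                     
   ┃                         ┃                     
   ┃                         ┃                     
   ┗━━━━━━━━━━━━━━━━━━━━━━━━━┛                     
                                                   
                                                   


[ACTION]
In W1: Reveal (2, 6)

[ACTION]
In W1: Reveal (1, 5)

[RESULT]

   ┃ Minesweeper             ┃                     
   ┠─────────────────────────┨                     
   ┃■■■■■■■■■■               ┃                     
   ┃■■■■■3■■■■               ┃━━━━━━━┓             
   ┃■■■■■■3■■■               ┃       ┃             
   ┃■■■■■■■■■■               ┃───────┨             
   ┃■■■■■■■■■■               ┃       ┃             
   ┃■■■■■■■■■■               ┃       ┃             
   ┃■■■■■■■■■■               ┃       ┃             
   ┃■■■■■■■■■■               ┃       ┃             
   ┃■■■■■■■■■■               ┃       ┃             
   ┃■■■■■■■■■■               ┃       ┃             
   ┃                         ┃:      ┃             
   ┃                         ┃       ┃             
   ┃                         ┃━━━━━━━┛             
   ┃                         ┃                     
   ┃                         ┃                     
   ┃                         ┃                     
   ┗━━━━━━━━━━━━━━━━━━━━━━━━━┛                     
                                                   
                                                   


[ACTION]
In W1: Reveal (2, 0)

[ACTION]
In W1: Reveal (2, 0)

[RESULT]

   ┃ Minesweeper             ┃                     
   ┠─────────────────────────┨                     
   ┃  1■■■■■■■               ┃                     
   ┃  1■■3■■■■               ┃━━━━━━━┓             
   ┃  2■■■3■■■               ┃       ┃             
   ┃  1■■■■■■■               ┃───────┨             
   ┃  1■■■■■■■               ┃       ┃             
   ┃  1■■■■■■■               ┃       ┃             
   ┃223■■■■■■■               ┃       ┃             
   ┃■■■■■■■■■■               ┃       ┃             
   ┃■■■■■■■■■■               ┃       ┃             
   ┃■■■■■■■■■■               ┃       ┃             
   ┃                         ┃:      ┃             
   ┃                         ┃       ┃             
   ┃                         ┃━━━━━━━┛             
   ┃                         ┃                     
   ┃                         ┃                     
   ┃                         ┃                     
   ┗━━━━━━━━━━━━━━━━━━━━━━━━━┛                     
                                                   
                                                   


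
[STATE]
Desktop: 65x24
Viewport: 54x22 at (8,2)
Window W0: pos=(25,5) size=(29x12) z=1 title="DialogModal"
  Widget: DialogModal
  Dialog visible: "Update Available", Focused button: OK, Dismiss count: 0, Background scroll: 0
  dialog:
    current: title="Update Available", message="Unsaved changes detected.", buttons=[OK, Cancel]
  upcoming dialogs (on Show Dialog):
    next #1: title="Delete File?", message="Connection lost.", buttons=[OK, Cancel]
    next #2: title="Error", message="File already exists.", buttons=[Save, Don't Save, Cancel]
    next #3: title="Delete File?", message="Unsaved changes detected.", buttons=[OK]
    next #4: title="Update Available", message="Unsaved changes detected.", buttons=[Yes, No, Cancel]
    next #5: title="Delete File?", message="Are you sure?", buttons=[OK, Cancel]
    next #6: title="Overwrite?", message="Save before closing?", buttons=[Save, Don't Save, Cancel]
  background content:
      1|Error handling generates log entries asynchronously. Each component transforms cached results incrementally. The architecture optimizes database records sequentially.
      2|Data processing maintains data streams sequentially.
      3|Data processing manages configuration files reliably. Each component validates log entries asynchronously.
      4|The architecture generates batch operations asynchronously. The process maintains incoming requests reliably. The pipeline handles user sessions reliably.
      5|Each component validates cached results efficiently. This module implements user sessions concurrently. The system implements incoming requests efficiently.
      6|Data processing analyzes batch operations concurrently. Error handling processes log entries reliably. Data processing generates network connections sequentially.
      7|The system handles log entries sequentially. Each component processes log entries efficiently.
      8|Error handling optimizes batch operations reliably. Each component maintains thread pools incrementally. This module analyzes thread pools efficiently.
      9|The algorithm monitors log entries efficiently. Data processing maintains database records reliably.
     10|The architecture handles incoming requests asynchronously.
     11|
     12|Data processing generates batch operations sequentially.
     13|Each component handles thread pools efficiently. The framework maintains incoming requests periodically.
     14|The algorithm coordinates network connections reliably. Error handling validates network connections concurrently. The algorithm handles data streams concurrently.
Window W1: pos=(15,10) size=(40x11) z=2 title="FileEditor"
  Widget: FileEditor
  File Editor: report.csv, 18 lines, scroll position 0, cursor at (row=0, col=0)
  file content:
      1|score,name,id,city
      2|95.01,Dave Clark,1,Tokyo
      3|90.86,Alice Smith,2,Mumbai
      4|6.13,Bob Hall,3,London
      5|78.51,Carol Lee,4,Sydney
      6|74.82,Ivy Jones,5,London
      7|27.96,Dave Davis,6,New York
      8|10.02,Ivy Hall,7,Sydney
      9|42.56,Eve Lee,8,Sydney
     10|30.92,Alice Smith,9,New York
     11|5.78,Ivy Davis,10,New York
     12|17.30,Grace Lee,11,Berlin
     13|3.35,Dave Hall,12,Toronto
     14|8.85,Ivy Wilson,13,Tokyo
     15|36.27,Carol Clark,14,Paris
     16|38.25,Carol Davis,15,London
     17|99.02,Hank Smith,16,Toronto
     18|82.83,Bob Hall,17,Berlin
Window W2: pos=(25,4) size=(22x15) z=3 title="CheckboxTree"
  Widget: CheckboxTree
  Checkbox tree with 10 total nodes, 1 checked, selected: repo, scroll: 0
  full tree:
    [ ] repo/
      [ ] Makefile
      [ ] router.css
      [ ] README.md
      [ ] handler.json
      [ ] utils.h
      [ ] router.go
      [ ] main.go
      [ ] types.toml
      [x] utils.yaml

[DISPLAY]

                                                      
                                                      
                 ┏━━━━━━━━━━━━━━━━━━━━┓               
                 ┃ CheckboxTree       ┃━━━━━━┓        
                 ┠────────────────────┨      ┃        
                 ┃>[-] repo/          ┃──────┨        
                 ┃   [ ] Makefile     ┃tes lo┃        
                 ┃   [ ] router.css   ┃───┐ d┃        
       ┏━━━━━━━━━┃   [ ] README.md    ┃━━━━━━━┓       
       ┃ FileEdit┃   [ ] handler.json ┃       ┃       
       ┠─────────┃   [ ] utils.h      ┃───────┨       
       ┃█core,nam┃   [ ] router.go    ┃      ▲┃       
       ┃95.01,Dav┃   [ ] main.go      ┃      █┃       
       ┃90.86,Ali┃   [ ] types.toml   ┃      ░┃       
       ┃6.13,Bob ┃   [x] utils.yaml   ┃      ░┃       
       ┃78.51,Car┃                    ┃      ░┃       
       ┃74.82,Ivy┗━━━━━━━━━━━━━━━━━━━━┛      ░┃       
       ┃27.96,Dave Davis,6,New York          ▼┃       
       ┗━━━━━━━━━━━━━━━━━━━━━━━━━━━━━━━━━━━━━━┛       
                                                      
                                                      
                                                      


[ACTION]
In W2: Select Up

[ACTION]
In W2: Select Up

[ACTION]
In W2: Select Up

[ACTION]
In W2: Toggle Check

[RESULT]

                                                      
                                                      
                 ┏━━━━━━━━━━━━━━━━━━━━┓               
                 ┃ CheckboxTree       ┃━━━━━━┓        
                 ┠────────────────────┨      ┃        
                 ┃>[x] repo/          ┃──────┨        
                 ┃   [x] Makefile     ┃tes lo┃        
                 ┃   [x] router.css   ┃───┐ d┃        
       ┏━━━━━━━━━┃   [x] README.md    ┃━━━━━━━┓       
       ┃ FileEdit┃   [x] handler.json ┃       ┃       
       ┠─────────┃   [x] utils.h      ┃───────┨       
       ┃█core,nam┃   [x] router.go    ┃      ▲┃       
       ┃95.01,Dav┃   [x] main.go      ┃      █┃       
       ┃90.86,Ali┃   [x] types.toml   ┃      ░┃       
       ┃6.13,Bob ┃   [x] utils.yaml   ┃      ░┃       
       ┃78.51,Car┃                    ┃      ░┃       
       ┃74.82,Ivy┗━━━━━━━━━━━━━━━━━━━━┛      ░┃       
       ┃27.96,Dave Davis,6,New York          ▼┃       
       ┗━━━━━━━━━━━━━━━━━━━━━━━━━━━━━━━━━━━━━━┛       
                                                      
                                                      
                                                      


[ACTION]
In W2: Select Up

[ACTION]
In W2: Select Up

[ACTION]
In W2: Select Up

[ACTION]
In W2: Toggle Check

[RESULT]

                                                      
                                                      
                 ┏━━━━━━━━━━━━━━━━━━━━┓               
                 ┃ CheckboxTree       ┃━━━━━━┓        
                 ┠────────────────────┨      ┃        
                 ┃>[ ] repo/          ┃──────┨        
                 ┃   [ ] Makefile     ┃tes lo┃        
                 ┃   [ ] router.css   ┃───┐ d┃        
       ┏━━━━━━━━━┃   [ ] README.md    ┃━━━━━━━┓       
       ┃ FileEdit┃   [ ] handler.json ┃       ┃       
       ┠─────────┃   [ ] utils.h      ┃───────┨       
       ┃█core,nam┃   [ ] router.go    ┃      ▲┃       
       ┃95.01,Dav┃   [ ] main.go      ┃      █┃       
       ┃90.86,Ali┃   [ ] types.toml   ┃      ░┃       
       ┃6.13,Bob ┃   [ ] utils.yaml   ┃      ░┃       
       ┃78.51,Car┃                    ┃      ░┃       
       ┃74.82,Ivy┗━━━━━━━━━━━━━━━━━━━━┛      ░┃       
       ┃27.96,Dave Davis,6,New York          ▼┃       
       ┗━━━━━━━━━━━━━━━━━━━━━━━━━━━━━━━━━━━━━━┛       
                                                      
                                                      
                                                      


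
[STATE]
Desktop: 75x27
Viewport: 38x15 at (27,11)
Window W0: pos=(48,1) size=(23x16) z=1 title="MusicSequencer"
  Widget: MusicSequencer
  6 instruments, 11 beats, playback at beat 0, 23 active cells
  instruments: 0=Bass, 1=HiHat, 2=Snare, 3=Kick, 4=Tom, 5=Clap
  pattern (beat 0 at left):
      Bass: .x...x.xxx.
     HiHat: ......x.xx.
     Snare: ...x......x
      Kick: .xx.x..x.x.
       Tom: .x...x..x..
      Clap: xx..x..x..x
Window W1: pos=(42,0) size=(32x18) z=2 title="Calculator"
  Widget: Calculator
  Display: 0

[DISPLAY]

               ┃│ 0 │ . │ = │ + │     
               ┃├───┼───┼───┼───┤     
               ┃│ C │ MC│ MR│ M+│     
               ┃└───┴───┴───┴───┘     
               ┃                      
               ┃                      
               ┗━━━━━━━━━━━━━━━━━━━━━━
                                      
                                      
                                      
                                      
                                      
                                      
                                      
                                      


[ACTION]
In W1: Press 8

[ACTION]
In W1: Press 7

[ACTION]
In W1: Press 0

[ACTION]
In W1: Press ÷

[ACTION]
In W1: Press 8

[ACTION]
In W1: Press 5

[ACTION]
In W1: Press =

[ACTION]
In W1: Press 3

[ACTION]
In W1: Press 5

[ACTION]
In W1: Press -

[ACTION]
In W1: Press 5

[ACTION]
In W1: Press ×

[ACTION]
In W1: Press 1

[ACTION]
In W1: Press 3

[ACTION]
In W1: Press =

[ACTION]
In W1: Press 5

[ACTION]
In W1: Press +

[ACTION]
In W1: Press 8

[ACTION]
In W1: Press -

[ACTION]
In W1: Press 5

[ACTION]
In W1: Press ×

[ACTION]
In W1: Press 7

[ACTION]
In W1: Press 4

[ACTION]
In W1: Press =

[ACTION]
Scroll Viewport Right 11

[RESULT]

     ┃│ 0 │ . │ = │ + │             ┃ 
     ┃├───┼───┼───┼───┤             ┃ 
     ┃│ C │ MC│ MR│ M+│             ┃ 
     ┃└───┴───┴───┴───┘             ┃ 
     ┃                              ┃ 
     ┃                              ┃ 
     ┗━━━━━━━━━━━━━━━━━━━━━━━━━━━━━━┛ 
                                      
                                      
                                      
                                      
                                      
                                      
                                      
                                      


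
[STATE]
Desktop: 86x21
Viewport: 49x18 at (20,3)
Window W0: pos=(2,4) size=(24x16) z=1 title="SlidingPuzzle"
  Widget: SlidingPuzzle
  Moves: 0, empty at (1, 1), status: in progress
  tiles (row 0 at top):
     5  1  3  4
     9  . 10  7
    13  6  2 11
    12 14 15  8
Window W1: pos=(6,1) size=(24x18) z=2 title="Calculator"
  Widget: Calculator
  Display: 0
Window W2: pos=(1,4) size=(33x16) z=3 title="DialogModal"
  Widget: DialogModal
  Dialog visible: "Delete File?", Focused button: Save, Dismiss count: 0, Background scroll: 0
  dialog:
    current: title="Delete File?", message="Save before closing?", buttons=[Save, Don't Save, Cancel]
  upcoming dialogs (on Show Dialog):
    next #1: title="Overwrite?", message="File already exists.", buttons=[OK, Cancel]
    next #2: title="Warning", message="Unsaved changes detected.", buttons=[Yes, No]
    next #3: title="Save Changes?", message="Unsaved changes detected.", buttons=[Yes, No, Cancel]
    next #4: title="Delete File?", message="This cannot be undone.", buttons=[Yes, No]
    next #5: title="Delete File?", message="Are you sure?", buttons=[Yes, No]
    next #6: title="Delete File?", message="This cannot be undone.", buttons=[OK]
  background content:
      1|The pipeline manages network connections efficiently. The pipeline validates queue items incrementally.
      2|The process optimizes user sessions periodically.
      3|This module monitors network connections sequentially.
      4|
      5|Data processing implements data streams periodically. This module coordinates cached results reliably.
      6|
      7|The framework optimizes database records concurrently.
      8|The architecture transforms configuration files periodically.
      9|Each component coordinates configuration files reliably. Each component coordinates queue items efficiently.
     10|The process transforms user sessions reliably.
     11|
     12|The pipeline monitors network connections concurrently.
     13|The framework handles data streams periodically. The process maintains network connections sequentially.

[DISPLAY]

─────────┨                                       
━━━━━━━━━━━━━┓                                   
             ┃                                   
─────────────┨                                   
es network co┃                                   
zes user sess┃                                   
rs network co┃                                   
──────────┐  ┃                                   
ile?      │ta┃                                   
closing?  │  ┃                                   
ave   Canc│as┃                                   
──────────┘on┃                                   
rdinates conf┃                                   
orms user ses┃                                   
             ┃                                   
ors network c┃                                   
━━━━━━━━━━━━━┛                                   
                                                 


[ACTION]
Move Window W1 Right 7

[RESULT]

────────────────┨                                
━━━━━━━━━━━━━┓ 0┃                                
             ┃  ┃                                
─────────────┨  ┃                                
es network co┃  ┃                                
zes user sess┃  ┃                                
rs network co┃  ┃                                
──────────┐  ┃  ┃                                
ile?      │ta┃  ┃                                
closing?  │  ┃  ┃                                
ave   Canc│as┃  ┃                                
──────────┘on┃  ┃                                
rdinates conf┃  ┃                                
orms user ses┃  ┃                                
             ┃  ┃                                
ors network c┃━━┛                                
━━━━━━━━━━━━━┛                                   
                                                 


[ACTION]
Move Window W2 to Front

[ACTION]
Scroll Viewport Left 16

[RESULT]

         ┠──────────────────────┨                
━━━━━━━━━━━━━━━━━━━━━━━━━━━━━┓ 0┃                
ialogModal                   ┃  ┃                
─────────────────────────────┨  ┃                
e pipeline manages network co┃  ┃                
e process optimizes user sess┃  ┃                
is module monitors network co┃  ┃                
┌─────────────────────────┐  ┃  ┃                
│       Delete File?      │ta┃  ┃                
│   Save before closing?  │  ┃  ┃                
│[Save]  Don't Save   Canc│as┃  ┃                
└─────────────────────────┘on┃  ┃                
ch component coordinates conf┃  ┃                
e process transforms user ses┃  ┃                
                             ┃  ┃                
e pipeline monitors network c┃━━┛                
━━━━━━━━━━━━━━━━━━━━━━━━━━━━━┛                   
                                                 


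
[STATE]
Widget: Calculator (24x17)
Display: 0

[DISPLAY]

                       0
┌───┬───┬───┬───┐       
│ 7 │ 8 │ 9 │ ÷ │       
├───┼───┼───┼───┤       
│ 4 │ 5 │ 6 │ × │       
├───┼───┼───┼───┤       
│ 1 │ 2 │ 3 │ - │       
├───┼───┼───┼───┤       
│ 0 │ . │ = │ + │       
├───┼───┼───┼───┤       
│ C │ MC│ MR│ M+│       
└───┴───┴───┴───┘       
                        
                        
                        
                        
                        


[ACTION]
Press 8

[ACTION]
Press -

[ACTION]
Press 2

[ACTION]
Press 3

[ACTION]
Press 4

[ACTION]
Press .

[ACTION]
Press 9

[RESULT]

                   234.9
┌───┬───┬───┬───┐       
│ 7 │ 8 │ 9 │ ÷ │       
├───┼───┼───┼───┤       
│ 4 │ 5 │ 6 │ × │       
├───┼───┼───┼───┤       
│ 1 │ 2 │ 3 │ - │       
├───┼───┼───┼───┤       
│ 0 │ . │ = │ + │       
├───┼───┼───┼───┤       
│ C │ MC│ MR│ M+│       
└───┴───┴───┴───┘       
                        
                        
                        
                        
                        
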